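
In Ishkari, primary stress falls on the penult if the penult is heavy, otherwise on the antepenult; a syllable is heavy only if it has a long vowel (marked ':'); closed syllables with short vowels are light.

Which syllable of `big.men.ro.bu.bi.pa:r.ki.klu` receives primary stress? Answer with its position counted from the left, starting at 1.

Weights: 6 pa:r H, 7 ki L, 8 klu L.
The penult (syllable 7, ki) is light, so stress falls on the antepenult (syllable 6, pa:r).
Primary stress: syllable 6 → big.men.ro.bu.bi.ˈpa:r.ki.klu.

6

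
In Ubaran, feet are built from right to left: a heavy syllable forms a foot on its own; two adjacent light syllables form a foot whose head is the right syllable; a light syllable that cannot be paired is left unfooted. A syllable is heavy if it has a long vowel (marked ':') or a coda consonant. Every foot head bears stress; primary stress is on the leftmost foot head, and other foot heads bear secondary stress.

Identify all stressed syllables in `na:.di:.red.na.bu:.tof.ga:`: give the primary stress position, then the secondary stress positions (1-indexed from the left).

primary 1, secondary 2, 3, 5, 6, 7

Weights: 1 na: H, 2 di: H, 3 red H, 4 na L, 5 bu: H, 6 tof H, 7 ga: H.
Parse right to left (heavy = foot alone; LL = one foot; stranded L unfooted): (ˈna:) (ˈdi:) (ˈred) na (ˈbu:) (ˈtof) (ˈga:).
Foot heads: 1, 2, 3, 5, 6, 7.
Primary stress on the leftmost head = syllable 1.
Secondary stress on 2, 3, 5, 6, 7: ˈna:.ˌdi:.ˌred.na.ˌbu:.ˌtof.ˌga:.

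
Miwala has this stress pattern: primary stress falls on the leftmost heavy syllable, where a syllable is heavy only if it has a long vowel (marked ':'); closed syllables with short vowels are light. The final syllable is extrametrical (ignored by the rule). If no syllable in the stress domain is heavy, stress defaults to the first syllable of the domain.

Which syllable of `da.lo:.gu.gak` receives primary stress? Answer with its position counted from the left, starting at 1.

2

The final syllable (4, gak) is extrametrical; the stress domain is syllables 1–3.
Weights: 1 da L, 2 lo: H, 3 gu L.
Heavy syllables in the domain: 2. The leftmost is syllable 2 (lo:).
Primary stress: syllable 2 → da.ˈlo:.gu.gak.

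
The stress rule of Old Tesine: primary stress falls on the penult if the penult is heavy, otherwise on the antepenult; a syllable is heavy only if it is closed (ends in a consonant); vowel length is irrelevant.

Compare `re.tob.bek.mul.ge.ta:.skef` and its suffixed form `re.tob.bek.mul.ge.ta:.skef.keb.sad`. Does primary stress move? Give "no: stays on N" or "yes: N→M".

yes: 5→8

Base `re.tob.bek.mul.ge.ta:.skef` (7 syllables):
  Weights: 5 ge L, 6 ta: L, 7 skef H.
  The penult (syllable 6, ta:) is light, so stress falls on the antepenult (syllable 5, ge).
  → primary stress on syllable 5.
Suffixed `re.tob.bek.mul.ge.ta:.skef.keb.sad` (9 syllables):
  Weights: 7 skef H, 8 keb H, 9 sad H.
  The penult (syllable 8, keb) is heavy, so it takes stress.
  → primary stress on syllable 8.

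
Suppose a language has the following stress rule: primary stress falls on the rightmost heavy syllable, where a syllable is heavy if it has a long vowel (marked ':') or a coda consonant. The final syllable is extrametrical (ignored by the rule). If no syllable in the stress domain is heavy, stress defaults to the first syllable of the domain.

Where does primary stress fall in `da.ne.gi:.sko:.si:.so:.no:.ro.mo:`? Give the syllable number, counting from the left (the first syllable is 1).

7

The final syllable (9, mo:) is extrametrical; the stress domain is syllables 1–8.
Weights: 1 da L, 2 ne L, 3 gi: H, 4 sko: H, 5 si: H, 6 so: H, 7 no: H, 8 ro L.
Heavy syllables in the domain: 3, 4, 5, 6, 7. The rightmost is syllable 7 (no:).
Primary stress: syllable 7 → da.ne.gi:.sko:.si:.so:.ˈno:.ro.mo:.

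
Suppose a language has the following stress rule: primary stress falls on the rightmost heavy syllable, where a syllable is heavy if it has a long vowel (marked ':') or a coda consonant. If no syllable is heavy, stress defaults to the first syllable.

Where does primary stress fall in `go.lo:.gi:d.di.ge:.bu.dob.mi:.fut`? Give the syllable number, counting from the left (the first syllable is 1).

9

Weights: 1 go L, 2 lo: H, 3 gi:d H, 4 di L, 5 ge: H, 6 bu L, 7 dob H, 8 mi: H, 9 fut H.
Heavy syllables in the domain: 2, 3, 5, 7, 8, 9. The rightmost is syllable 9 (fut).
Primary stress: syllable 9 → go.lo:.gi:d.di.ge:.bu.dob.mi:.ˈfut.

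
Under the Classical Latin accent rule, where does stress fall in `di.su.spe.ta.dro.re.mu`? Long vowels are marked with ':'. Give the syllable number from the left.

5

Classical Latin: stress the penult if heavy (long vowel or closed), else the antepenult.
Weights: 5 dro L, 6 re L, 7 mu L.
The penult (syllable 6, re) is light, so stress falls on the antepenult (syllable 5, dro).
Stress on syllable 5: di.su.spe.ta.ˈdro.re.mu.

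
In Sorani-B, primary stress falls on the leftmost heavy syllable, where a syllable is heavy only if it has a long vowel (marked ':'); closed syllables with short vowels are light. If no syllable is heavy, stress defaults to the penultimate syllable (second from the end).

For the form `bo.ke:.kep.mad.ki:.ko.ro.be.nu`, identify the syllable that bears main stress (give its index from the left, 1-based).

2

Weights: 1 bo L, 2 ke: H, 3 kep L, 4 mad L, 5 ki: H, 6 ko L, 7 ro L, 8 be L, 9 nu L.
Heavy syllables in the domain: 2, 5. The leftmost is syllable 2 (ke:).
Primary stress: syllable 2 → bo.ˈke:.kep.mad.ki:.ko.ro.be.nu.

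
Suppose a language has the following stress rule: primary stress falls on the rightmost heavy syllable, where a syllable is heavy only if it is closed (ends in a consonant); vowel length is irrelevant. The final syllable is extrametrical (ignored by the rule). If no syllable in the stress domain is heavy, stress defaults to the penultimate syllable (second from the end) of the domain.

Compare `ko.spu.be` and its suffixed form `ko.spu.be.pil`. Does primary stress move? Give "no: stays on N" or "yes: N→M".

Base `ko.spu.be` (3 syllables):
  The final syllable (3, be) is extrametrical; the stress domain is syllables 1–2.
  Weights: 1 ko L, 2 spu L.
  No heavy syllable in the domain; default to the penultimate syllable (second from the end) of the domain = syllable 1.
  → primary stress on syllable 1.
Suffixed `ko.spu.be.pil` (4 syllables):
  The final syllable (4, pil) is extrametrical; the stress domain is syllables 1–3.
  Weights: 1 ko L, 2 spu L, 3 be L.
  No heavy syllable in the domain; default to the penultimate syllable (second from the end) of the domain = syllable 2.
  → primary stress on syllable 2.

yes: 1→2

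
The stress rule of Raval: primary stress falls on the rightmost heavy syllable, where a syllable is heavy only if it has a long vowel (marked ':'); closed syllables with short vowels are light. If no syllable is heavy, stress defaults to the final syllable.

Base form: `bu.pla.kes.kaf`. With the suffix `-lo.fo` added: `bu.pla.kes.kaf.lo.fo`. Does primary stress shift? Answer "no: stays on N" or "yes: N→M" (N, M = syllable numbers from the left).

yes: 4→6

Base `bu.pla.kes.kaf` (4 syllables):
  Weights: 1 bu L, 2 pla L, 3 kes L, 4 kaf L.
  No heavy syllable in the domain; default to the final syllable = syllable 4.
  → primary stress on syllable 4.
Suffixed `bu.pla.kes.kaf.lo.fo` (6 syllables):
  Weights: 1 bu L, 2 pla L, 3 kes L, 4 kaf L, 5 lo L, 6 fo L.
  No heavy syllable in the domain; default to the final syllable = syllable 6.
  → primary stress on syllable 6.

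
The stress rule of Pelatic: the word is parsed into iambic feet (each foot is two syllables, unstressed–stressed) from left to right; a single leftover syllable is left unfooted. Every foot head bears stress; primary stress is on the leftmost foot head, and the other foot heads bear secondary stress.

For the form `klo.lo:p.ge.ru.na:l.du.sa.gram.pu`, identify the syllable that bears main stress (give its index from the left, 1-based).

Parse left to right into iambic (σˈσ) feet: (klo.ˈlo:p) (ge.ˈru) (na:l.ˈdu) (sa.ˈgram) pu. Syllable 9 is left unfooted.
Foot heads (stressed positions): 2, 4, 6, 8.
End Rule Leftmost: primary stress on the leftmost head = syllable 2.
Primary stress: syllable 2 → klo.ˈlo:p.ge.ru.na:l.du.sa.gram.pu.

2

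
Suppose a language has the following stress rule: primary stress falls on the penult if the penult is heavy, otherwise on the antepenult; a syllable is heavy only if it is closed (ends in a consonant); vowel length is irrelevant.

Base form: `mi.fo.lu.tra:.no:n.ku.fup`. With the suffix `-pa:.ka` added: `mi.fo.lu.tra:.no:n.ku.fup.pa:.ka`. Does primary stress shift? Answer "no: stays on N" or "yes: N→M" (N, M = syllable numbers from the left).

Base `mi.fo.lu.tra:.no:n.ku.fup` (7 syllables):
  Weights: 5 no:n H, 6 ku L, 7 fup H.
  The penult (syllable 6, ku) is light, so stress falls on the antepenult (syllable 5, no:n).
  → primary stress on syllable 5.
Suffixed `mi.fo.lu.tra:.no:n.ku.fup.pa:.ka` (9 syllables):
  Weights: 7 fup H, 8 pa: L, 9 ka L.
  The penult (syllable 8, pa:) is light, so stress falls on the antepenult (syllable 7, fup).
  → primary stress on syllable 7.

yes: 5→7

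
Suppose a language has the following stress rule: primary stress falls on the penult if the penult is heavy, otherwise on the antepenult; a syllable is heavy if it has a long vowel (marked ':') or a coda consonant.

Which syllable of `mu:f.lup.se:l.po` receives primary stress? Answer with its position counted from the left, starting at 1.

3

Weights: 2 lup H, 3 se:l H, 4 po L.
The penult (syllable 3, se:l) is heavy, so it takes stress.
Primary stress: syllable 3 → mu:f.lup.ˈse:l.po.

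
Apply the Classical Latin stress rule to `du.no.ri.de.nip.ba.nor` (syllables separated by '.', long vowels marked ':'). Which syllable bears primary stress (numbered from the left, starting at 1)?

Classical Latin: stress the penult if heavy (long vowel or closed), else the antepenult.
Weights: 5 nip H, 6 ba L, 7 nor H.
The penult (syllable 6, ba) is light, so stress falls on the antepenult (syllable 5, nip).
Stress on syllable 5: du.no.ri.de.ˈnip.ba.nor.

5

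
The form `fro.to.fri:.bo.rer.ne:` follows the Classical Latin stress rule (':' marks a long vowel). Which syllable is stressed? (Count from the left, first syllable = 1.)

5

Classical Latin: stress the penult if heavy (long vowel or closed), else the antepenult.
Weights: 4 bo L, 5 rer H, 6 ne: H.
The penult (syllable 5, rer) is heavy, so it takes stress.
Stress on syllable 5: fro.to.fri:.bo.ˈrer.ne:.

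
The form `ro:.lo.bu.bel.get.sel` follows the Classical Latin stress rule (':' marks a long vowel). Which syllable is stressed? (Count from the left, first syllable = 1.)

5

Classical Latin: stress the penult if heavy (long vowel or closed), else the antepenult.
Weights: 4 bel H, 5 get H, 6 sel H.
The penult (syllable 5, get) is heavy, so it takes stress.
Stress on syllable 5: ro:.lo.bu.bel.ˈget.sel.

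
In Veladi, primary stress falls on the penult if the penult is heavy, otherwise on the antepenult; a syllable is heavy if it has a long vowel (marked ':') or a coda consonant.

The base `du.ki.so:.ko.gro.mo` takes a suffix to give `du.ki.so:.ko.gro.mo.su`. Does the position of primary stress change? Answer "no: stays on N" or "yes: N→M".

yes: 4→5

Base `du.ki.so:.ko.gro.mo` (6 syllables):
  Weights: 4 ko L, 5 gro L, 6 mo L.
  The penult (syllable 5, gro) is light, so stress falls on the antepenult (syllable 4, ko).
  → primary stress on syllable 4.
Suffixed `du.ki.so:.ko.gro.mo.su` (7 syllables):
  Weights: 5 gro L, 6 mo L, 7 su L.
  The penult (syllable 6, mo) is light, so stress falls on the antepenult (syllable 5, gro).
  → primary stress on syllable 5.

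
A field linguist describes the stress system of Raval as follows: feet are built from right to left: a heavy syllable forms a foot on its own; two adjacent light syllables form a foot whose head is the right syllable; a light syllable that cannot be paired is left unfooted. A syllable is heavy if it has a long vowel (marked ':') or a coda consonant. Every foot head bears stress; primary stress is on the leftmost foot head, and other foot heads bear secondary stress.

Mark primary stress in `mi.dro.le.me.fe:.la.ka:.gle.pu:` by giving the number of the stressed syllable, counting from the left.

2

Weights: 1 mi L, 2 dro L, 3 le L, 4 me L, 5 fe: H, 6 la L, 7 ka: H, 8 gle L, 9 pu: H.
Parse right to left (heavy = foot alone; LL = one foot; stranded L unfooted): (mi.ˈdro) (le.ˈme) (ˈfe:) la (ˈka:) gle (ˈpu:).
Foot heads: 2, 4, 5, 7, 9.
Primary stress on the leftmost head = syllable 2.
Primary stress: syllable 2 → mi.ˈdro.le.me.fe:.la.ka:.gle.pu:.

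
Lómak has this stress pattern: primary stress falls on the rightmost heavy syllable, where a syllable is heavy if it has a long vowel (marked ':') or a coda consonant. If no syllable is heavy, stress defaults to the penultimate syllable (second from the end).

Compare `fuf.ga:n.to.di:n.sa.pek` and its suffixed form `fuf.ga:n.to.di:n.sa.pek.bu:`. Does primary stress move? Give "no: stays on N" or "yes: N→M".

yes: 6→7

Base `fuf.ga:n.to.di:n.sa.pek` (6 syllables):
  Weights: 1 fuf H, 2 ga:n H, 3 to L, 4 di:n H, 5 sa L, 6 pek H.
  Heavy syllables in the domain: 1, 2, 4, 6. The rightmost is syllable 6 (pek).
  → primary stress on syllable 6.
Suffixed `fuf.ga:n.to.di:n.sa.pek.bu:` (7 syllables):
  Weights: 1 fuf H, 2 ga:n H, 3 to L, 4 di:n H, 5 sa L, 6 pek H, 7 bu: H.
  Heavy syllables in the domain: 1, 2, 4, 6, 7. The rightmost is syllable 7 (bu:).
  → primary stress on syllable 7.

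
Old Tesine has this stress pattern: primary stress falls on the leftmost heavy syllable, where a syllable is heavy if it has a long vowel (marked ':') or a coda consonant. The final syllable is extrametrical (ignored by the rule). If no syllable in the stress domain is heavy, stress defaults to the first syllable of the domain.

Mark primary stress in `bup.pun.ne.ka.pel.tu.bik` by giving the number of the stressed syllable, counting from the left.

1

The final syllable (7, bik) is extrametrical; the stress domain is syllables 1–6.
Weights: 1 bup H, 2 pun H, 3 ne L, 4 ka L, 5 pel H, 6 tu L.
Heavy syllables in the domain: 1, 2, 5. The leftmost is syllable 1 (bup).
Primary stress: syllable 1 → ˈbup.pun.ne.ka.pel.tu.bik.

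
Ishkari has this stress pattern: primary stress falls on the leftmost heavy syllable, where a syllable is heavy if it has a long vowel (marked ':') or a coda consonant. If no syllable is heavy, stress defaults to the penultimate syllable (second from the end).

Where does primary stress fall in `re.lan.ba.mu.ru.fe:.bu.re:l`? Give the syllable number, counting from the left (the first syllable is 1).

Weights: 1 re L, 2 lan H, 3 ba L, 4 mu L, 5 ru L, 6 fe: H, 7 bu L, 8 re:l H.
Heavy syllables in the domain: 2, 6, 8. The leftmost is syllable 2 (lan).
Primary stress: syllable 2 → re.ˈlan.ba.mu.ru.fe:.bu.re:l.

2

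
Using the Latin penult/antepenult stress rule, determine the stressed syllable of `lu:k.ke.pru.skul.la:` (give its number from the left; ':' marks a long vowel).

Classical Latin: stress the penult if heavy (long vowel or closed), else the antepenult.
Weights: 3 pru L, 4 skul H, 5 la: H.
The penult (syllable 4, skul) is heavy, so it takes stress.
Stress on syllable 4: lu:k.ke.pru.ˈskul.la:.

4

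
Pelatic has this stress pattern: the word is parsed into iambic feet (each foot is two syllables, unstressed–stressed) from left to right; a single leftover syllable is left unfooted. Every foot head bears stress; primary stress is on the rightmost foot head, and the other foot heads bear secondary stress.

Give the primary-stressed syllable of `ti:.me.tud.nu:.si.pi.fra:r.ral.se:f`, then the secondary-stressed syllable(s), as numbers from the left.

primary 8, secondary 2, 4, 6

Parse left to right into iambic (σˈσ) feet: (ti:.ˈme) (tud.ˈnu:) (si.ˈpi) (fra:r.ˈral) se:f. Syllable 9 is left unfooted.
Foot heads (stressed positions): 2, 4, 6, 8.
End Rule Rightmost: primary stress on the rightmost head = syllable 8.
Secondary stress on 2, 4, 6: ti:.ˌme.tud.ˌnu:.si.ˌpi.fra:r.ˈral.se:f.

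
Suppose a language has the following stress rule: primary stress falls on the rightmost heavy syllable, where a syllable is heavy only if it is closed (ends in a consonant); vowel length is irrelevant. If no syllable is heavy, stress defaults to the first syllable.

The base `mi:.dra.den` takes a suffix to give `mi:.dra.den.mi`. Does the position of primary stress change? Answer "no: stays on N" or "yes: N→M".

no: stays on 3

Base `mi:.dra.den` (3 syllables):
  Weights: 1 mi: L, 2 dra L, 3 den H.
  Heavy syllables in the domain: 3. The rightmost is syllable 3 (den).
  → primary stress on syllable 3.
Suffixed `mi:.dra.den.mi` (4 syllables):
  Weights: 1 mi: L, 2 dra L, 3 den H, 4 mi L.
  Heavy syllables in the domain: 3. The rightmost is syllable 3 (den).
  → primary stress on syllable 3.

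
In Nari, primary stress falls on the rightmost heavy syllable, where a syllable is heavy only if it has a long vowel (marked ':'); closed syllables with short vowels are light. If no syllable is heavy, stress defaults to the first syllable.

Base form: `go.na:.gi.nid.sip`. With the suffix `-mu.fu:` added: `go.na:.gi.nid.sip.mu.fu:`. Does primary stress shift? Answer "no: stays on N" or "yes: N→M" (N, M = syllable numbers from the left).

yes: 2→7

Base `go.na:.gi.nid.sip` (5 syllables):
  Weights: 1 go L, 2 na: H, 3 gi L, 4 nid L, 5 sip L.
  Heavy syllables in the domain: 2. The rightmost is syllable 2 (na:).
  → primary stress on syllable 2.
Suffixed `go.na:.gi.nid.sip.mu.fu:` (7 syllables):
  Weights: 1 go L, 2 na: H, 3 gi L, 4 nid L, 5 sip L, 6 mu L, 7 fu: H.
  Heavy syllables in the domain: 2, 7. The rightmost is syllable 7 (fu:).
  → primary stress on syllable 7.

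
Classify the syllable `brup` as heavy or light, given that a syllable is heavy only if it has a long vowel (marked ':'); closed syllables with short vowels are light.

light

`brup`: short vowel, closed (coda /p/). Short vowel → light.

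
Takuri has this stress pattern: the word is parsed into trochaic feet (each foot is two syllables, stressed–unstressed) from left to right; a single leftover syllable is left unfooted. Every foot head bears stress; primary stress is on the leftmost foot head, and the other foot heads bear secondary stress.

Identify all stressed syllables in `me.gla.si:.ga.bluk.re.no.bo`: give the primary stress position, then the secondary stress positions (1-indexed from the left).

Parse left to right into trochaic (ˈσσ) feet: (ˈme.gla) (ˈsi:.ga) (ˈbluk.re) (ˈno.bo).
Foot heads (stressed positions): 1, 3, 5, 7.
End Rule Leftmost: primary stress on the leftmost head = syllable 1.
Secondary stress on 3, 5, 7: ˈme.gla.ˌsi:.ga.ˌbluk.re.ˌno.bo.

primary 1, secondary 3, 5, 7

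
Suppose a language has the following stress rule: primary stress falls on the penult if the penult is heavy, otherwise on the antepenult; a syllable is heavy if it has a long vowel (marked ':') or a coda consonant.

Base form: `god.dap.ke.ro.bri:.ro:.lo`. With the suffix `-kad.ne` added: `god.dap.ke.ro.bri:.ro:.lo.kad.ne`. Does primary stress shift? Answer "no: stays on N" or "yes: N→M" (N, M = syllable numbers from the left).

yes: 6→8

Base `god.dap.ke.ro.bri:.ro:.lo` (7 syllables):
  Weights: 5 bri: H, 6 ro: H, 7 lo L.
  The penult (syllable 6, ro:) is heavy, so it takes stress.
  → primary stress on syllable 6.
Suffixed `god.dap.ke.ro.bri:.ro:.lo.kad.ne` (9 syllables):
  Weights: 7 lo L, 8 kad H, 9 ne L.
  The penult (syllable 8, kad) is heavy, so it takes stress.
  → primary stress on syllable 8.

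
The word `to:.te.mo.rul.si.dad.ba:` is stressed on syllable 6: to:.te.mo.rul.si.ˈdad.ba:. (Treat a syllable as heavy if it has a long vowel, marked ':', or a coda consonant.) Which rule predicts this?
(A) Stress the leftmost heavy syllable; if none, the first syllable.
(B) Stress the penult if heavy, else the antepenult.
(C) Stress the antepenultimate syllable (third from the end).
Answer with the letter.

B

Rule A → syllable 1 (observed: 6).
Rule B → syllable 6 ✓.
Rule C → syllable 5 (observed: 6).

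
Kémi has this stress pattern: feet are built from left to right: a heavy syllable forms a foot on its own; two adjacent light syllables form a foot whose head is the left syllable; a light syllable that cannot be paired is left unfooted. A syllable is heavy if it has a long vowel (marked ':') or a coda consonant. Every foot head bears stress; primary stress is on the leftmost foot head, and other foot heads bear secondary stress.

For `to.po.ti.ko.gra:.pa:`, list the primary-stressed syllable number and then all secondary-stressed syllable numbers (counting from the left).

Weights: 1 to L, 2 po L, 3 ti L, 4 ko L, 5 gra: H, 6 pa: H.
Parse left to right (heavy = foot alone; LL = one foot; stranded L unfooted): (ˈto.po) (ˈti.ko) (ˈgra:) (ˈpa:).
Foot heads: 1, 3, 5, 6.
Primary stress on the leftmost head = syllable 1.
Secondary stress on 3, 5, 6: ˈto.po.ˌti.ko.ˌgra:.ˌpa:.

primary 1, secondary 3, 5, 6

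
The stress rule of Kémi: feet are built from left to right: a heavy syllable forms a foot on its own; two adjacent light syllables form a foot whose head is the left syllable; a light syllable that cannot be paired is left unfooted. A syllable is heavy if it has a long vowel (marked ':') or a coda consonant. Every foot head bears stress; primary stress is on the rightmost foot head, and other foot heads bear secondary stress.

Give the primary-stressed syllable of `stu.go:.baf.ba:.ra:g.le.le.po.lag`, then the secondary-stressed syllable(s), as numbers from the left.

Weights: 1 stu L, 2 go: H, 3 baf H, 4 ba: H, 5 ra:g H, 6 le L, 7 le L, 8 po L, 9 lag H.
Parse left to right (heavy = foot alone; LL = one foot; stranded L unfooted): stu (ˈgo:) (ˈbaf) (ˈba:) (ˈra:g) (ˈle.le) po (ˈlag).
Foot heads: 2, 3, 4, 5, 6, 9.
Primary stress on the rightmost head = syllable 9.
Secondary stress on 2, 3, 4, 5, 6: stu.ˌgo:.ˌbaf.ˌba:.ˌra:g.ˌle.le.po.ˈlag.

primary 9, secondary 2, 3, 4, 5, 6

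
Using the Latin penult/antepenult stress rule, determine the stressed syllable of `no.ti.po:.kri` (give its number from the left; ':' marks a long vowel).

3

Classical Latin: stress the penult if heavy (long vowel or closed), else the antepenult.
Weights: 2 ti L, 3 po: H, 4 kri L.
The penult (syllable 3, po:) is heavy, so it takes stress.
Stress on syllable 3: no.ti.ˈpo:.kri.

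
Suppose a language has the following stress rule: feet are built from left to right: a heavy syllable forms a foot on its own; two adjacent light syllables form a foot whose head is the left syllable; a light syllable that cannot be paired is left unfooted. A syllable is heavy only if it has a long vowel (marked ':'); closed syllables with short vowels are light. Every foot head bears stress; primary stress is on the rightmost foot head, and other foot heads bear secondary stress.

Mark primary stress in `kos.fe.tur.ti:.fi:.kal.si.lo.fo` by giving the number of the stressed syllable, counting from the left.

Weights: 1 kos L, 2 fe L, 3 tur L, 4 ti: H, 5 fi: H, 6 kal L, 7 si L, 8 lo L, 9 fo L.
Parse left to right (heavy = foot alone; LL = one foot; stranded L unfooted): (ˈkos.fe) tur (ˈti:) (ˈfi:) (ˈkal.si) (ˈlo.fo).
Foot heads: 1, 4, 5, 6, 8.
Primary stress on the rightmost head = syllable 8.
Primary stress: syllable 8 → kos.fe.tur.ti:.fi:.kal.si.ˈlo.fo.

8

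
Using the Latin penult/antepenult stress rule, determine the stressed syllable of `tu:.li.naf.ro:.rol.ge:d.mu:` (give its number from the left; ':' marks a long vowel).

Classical Latin: stress the penult if heavy (long vowel or closed), else the antepenult.
Weights: 5 rol H, 6 ge:d H, 7 mu: H.
The penult (syllable 6, ge:d) is heavy, so it takes stress.
Stress on syllable 6: tu:.li.naf.ro:.rol.ˈge:d.mu:.

6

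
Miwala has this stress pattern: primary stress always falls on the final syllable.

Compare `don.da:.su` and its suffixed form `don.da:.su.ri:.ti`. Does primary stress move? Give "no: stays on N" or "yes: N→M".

yes: 3→5

Base `don.da:.su` (3 syllables):
  The word has 3 syllables; the final syllable is syllable 3 (su).
  → primary stress on syllable 3.
Suffixed `don.da:.su.ri:.ti` (5 syllables):
  The word has 5 syllables; the final syllable is syllable 5 (ti).
  → primary stress on syllable 5.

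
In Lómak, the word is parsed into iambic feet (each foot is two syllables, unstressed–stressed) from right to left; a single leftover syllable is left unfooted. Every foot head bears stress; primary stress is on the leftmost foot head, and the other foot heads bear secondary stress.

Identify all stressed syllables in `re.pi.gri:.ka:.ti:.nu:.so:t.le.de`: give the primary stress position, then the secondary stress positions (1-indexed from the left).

primary 3, secondary 5, 7, 9

Parse right to left into iambic (σˈσ) feet: re (pi.ˈgri:) (ka:.ˈti:) (nu:.ˈso:t) (le.ˈde). Syllable 1 is left unfooted.
Foot heads (stressed positions): 3, 5, 7, 9.
End Rule Leftmost: primary stress on the leftmost head = syllable 3.
Secondary stress on 5, 7, 9: re.pi.ˈgri:.ka:.ˌti:.nu:.ˌso:t.le.ˌde.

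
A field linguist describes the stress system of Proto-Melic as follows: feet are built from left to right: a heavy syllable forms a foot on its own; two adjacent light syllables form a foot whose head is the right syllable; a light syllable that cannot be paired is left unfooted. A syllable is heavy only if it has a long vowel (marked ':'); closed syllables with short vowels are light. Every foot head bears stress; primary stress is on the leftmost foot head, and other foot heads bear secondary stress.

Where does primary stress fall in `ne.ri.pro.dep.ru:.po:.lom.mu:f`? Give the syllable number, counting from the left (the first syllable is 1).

2

Weights: 1 ne L, 2 ri L, 3 pro L, 4 dep L, 5 ru: H, 6 po: H, 7 lom L, 8 mu:f H.
Parse left to right (heavy = foot alone; LL = one foot; stranded L unfooted): (ne.ˈri) (pro.ˈdep) (ˈru:) (ˈpo:) lom (ˈmu:f).
Foot heads: 2, 4, 5, 6, 8.
Primary stress on the leftmost head = syllable 2.
Primary stress: syllable 2 → ne.ˈri.pro.dep.ru:.po:.lom.mu:f.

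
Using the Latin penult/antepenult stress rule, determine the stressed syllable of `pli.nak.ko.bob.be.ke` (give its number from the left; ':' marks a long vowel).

Classical Latin: stress the penult if heavy (long vowel or closed), else the antepenult.
Weights: 4 bob H, 5 be L, 6 ke L.
The penult (syllable 5, be) is light, so stress falls on the antepenult (syllable 4, bob).
Stress on syllable 4: pli.nak.ko.ˈbob.be.ke.

4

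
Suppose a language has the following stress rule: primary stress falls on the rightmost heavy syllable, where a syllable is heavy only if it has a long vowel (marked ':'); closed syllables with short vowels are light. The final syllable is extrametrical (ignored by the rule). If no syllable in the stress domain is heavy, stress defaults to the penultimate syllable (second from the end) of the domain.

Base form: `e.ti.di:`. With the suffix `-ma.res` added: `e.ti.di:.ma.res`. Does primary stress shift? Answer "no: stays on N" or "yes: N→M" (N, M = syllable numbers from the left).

yes: 1→3

Base `e.ti.di:` (3 syllables):
  The final syllable (3, di:) is extrametrical; the stress domain is syllables 1–2.
  Weights: 1 e L, 2 ti L.
  No heavy syllable in the domain; default to the penultimate syllable (second from the end) of the domain = syllable 1.
  → primary stress on syllable 1.
Suffixed `e.ti.di:.ma.res` (5 syllables):
  The final syllable (5, res) is extrametrical; the stress domain is syllables 1–4.
  Weights: 1 e L, 2 ti L, 3 di: H, 4 ma L.
  Heavy syllables in the domain: 3. The rightmost is syllable 3 (di:).
  → primary stress on syllable 3.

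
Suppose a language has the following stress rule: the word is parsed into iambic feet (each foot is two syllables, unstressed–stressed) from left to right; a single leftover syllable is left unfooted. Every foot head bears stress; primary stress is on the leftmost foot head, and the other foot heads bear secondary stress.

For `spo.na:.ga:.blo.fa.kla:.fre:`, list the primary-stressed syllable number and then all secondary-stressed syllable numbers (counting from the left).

primary 2, secondary 4, 6

Parse left to right into iambic (σˈσ) feet: (spo.ˈna:) (ga:.ˈblo) (fa.ˈkla:) fre:. Syllable 7 is left unfooted.
Foot heads (stressed positions): 2, 4, 6.
End Rule Leftmost: primary stress on the leftmost head = syllable 2.
Secondary stress on 4, 6: spo.ˈna:.ga:.ˌblo.fa.ˌkla:.fre:.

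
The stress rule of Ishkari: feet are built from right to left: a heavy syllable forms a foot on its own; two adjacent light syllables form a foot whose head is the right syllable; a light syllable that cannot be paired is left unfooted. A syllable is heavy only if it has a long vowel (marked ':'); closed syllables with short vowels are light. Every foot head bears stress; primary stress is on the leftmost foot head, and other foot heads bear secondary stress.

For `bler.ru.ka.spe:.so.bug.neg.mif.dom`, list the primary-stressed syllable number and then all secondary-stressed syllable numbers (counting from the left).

primary 3, secondary 4, 7, 9

Weights: 1 bler L, 2 ru L, 3 ka L, 4 spe: H, 5 so L, 6 bug L, 7 neg L, 8 mif L, 9 dom L.
Parse right to left (heavy = foot alone; LL = one foot; stranded L unfooted): bler (ru.ˈka) (ˈspe:) so (bug.ˈneg) (mif.ˈdom).
Foot heads: 3, 4, 7, 9.
Primary stress on the leftmost head = syllable 3.
Secondary stress on 4, 7, 9: bler.ru.ˈka.ˌspe:.so.bug.ˌneg.mif.ˌdom.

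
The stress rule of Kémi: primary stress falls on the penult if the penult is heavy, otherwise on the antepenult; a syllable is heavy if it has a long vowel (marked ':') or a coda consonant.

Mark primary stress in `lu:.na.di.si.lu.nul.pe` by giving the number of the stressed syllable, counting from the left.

6

Weights: 5 lu L, 6 nul H, 7 pe L.
The penult (syllable 6, nul) is heavy, so it takes stress.
Primary stress: syllable 6 → lu:.na.di.si.lu.ˈnul.pe.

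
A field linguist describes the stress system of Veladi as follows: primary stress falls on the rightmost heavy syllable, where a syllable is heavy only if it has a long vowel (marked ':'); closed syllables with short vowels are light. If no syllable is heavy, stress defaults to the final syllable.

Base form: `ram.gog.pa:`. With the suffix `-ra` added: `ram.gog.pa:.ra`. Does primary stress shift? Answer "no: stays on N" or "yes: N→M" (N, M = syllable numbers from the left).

no: stays on 3

Base `ram.gog.pa:` (3 syllables):
  Weights: 1 ram L, 2 gog L, 3 pa: H.
  Heavy syllables in the domain: 3. The rightmost is syllable 3 (pa:).
  → primary stress on syllable 3.
Suffixed `ram.gog.pa:.ra` (4 syllables):
  Weights: 1 ram L, 2 gog L, 3 pa: H, 4 ra L.
  Heavy syllables in the domain: 3. The rightmost is syllable 3 (pa:).
  → primary stress on syllable 3.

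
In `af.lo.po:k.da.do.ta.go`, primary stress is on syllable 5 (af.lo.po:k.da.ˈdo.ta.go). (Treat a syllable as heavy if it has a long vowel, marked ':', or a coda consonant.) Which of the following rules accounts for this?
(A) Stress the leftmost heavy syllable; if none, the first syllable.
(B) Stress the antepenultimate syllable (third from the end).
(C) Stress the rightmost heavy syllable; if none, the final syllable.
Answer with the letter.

Rule A → syllable 1 (observed: 5).
Rule B → syllable 5 ✓.
Rule C → syllable 3 (observed: 5).

B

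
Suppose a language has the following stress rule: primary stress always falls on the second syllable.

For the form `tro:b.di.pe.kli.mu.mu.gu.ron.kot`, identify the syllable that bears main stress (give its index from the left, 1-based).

The word has 9 syllables; the second syllable is syllable 2 (di).
Primary stress: syllable 2 → tro:b.ˈdi.pe.kli.mu.mu.gu.ron.kot.

2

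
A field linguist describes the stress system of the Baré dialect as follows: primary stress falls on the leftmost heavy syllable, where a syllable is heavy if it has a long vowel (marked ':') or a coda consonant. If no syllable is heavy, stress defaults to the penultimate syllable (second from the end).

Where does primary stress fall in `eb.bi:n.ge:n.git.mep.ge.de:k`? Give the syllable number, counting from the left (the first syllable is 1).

1

Weights: 1 eb H, 2 bi:n H, 3 ge:n H, 4 git H, 5 mep H, 6 ge L, 7 de:k H.
Heavy syllables in the domain: 1, 2, 3, 4, 5, 7. The leftmost is syllable 1 (eb).
Primary stress: syllable 1 → ˈeb.bi:n.ge:n.git.mep.ge.de:k.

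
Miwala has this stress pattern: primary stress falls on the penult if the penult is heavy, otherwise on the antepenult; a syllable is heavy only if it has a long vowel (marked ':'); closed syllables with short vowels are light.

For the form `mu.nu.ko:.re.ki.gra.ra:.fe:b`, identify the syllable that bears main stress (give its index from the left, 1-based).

7

Weights: 6 gra L, 7 ra: H, 8 fe:b H.
The penult (syllable 7, ra:) is heavy, so it takes stress.
Primary stress: syllable 7 → mu.nu.ko:.re.ki.gra.ˈra:.fe:b.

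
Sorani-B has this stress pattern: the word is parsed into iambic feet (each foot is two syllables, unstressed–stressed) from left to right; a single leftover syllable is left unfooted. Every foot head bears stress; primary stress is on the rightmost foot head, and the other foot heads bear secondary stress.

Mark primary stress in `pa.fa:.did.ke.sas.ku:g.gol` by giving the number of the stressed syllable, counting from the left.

Parse left to right into iambic (σˈσ) feet: (pa.ˈfa:) (did.ˈke) (sas.ˈku:g) gol. Syllable 7 is left unfooted.
Foot heads (stressed positions): 2, 4, 6.
End Rule Rightmost: primary stress on the rightmost head = syllable 6.
Primary stress: syllable 6 → pa.fa:.did.ke.sas.ˈku:g.gol.

6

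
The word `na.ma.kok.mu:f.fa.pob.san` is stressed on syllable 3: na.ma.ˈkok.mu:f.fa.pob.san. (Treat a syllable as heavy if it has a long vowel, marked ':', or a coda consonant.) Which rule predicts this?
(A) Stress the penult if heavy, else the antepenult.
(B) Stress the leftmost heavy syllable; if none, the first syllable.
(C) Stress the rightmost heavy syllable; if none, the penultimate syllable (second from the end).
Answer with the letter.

Rule A → syllable 6 (observed: 3).
Rule B → syllable 3 ✓.
Rule C → syllable 7 (observed: 3).

B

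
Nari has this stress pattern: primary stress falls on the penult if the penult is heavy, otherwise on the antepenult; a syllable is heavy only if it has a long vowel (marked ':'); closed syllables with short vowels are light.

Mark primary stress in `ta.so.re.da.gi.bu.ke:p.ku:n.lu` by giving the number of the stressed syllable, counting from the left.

Weights: 7 ke:p H, 8 ku:n H, 9 lu L.
The penult (syllable 8, ku:n) is heavy, so it takes stress.
Primary stress: syllable 8 → ta.so.re.da.gi.bu.ke:p.ˈku:n.lu.

8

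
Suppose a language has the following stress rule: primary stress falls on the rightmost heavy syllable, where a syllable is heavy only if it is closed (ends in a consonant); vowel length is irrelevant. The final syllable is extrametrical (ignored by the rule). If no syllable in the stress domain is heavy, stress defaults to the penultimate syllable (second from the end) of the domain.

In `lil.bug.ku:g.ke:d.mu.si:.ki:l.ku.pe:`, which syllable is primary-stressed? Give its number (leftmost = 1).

7

The final syllable (9, pe:) is extrametrical; the stress domain is syllables 1–8.
Weights: 1 lil H, 2 bug H, 3 ku:g H, 4 ke:d H, 5 mu L, 6 si: L, 7 ki:l H, 8 ku L.
Heavy syllables in the domain: 1, 2, 3, 4, 7. The rightmost is syllable 7 (ki:l).
Primary stress: syllable 7 → lil.bug.ku:g.ke:d.mu.si:.ˈki:l.ku.pe:.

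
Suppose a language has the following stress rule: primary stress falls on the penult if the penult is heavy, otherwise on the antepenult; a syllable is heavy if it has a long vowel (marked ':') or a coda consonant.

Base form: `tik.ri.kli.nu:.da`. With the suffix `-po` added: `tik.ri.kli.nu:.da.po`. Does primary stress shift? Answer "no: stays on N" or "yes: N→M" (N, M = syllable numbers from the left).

no: stays on 4

Base `tik.ri.kli.nu:.da` (5 syllables):
  Weights: 3 kli L, 4 nu: H, 5 da L.
  The penult (syllable 4, nu:) is heavy, so it takes stress.
  → primary stress on syllable 4.
Suffixed `tik.ri.kli.nu:.da.po` (6 syllables):
  Weights: 4 nu: H, 5 da L, 6 po L.
  The penult (syllable 5, da) is light, so stress falls on the antepenult (syllable 4, nu:).
  → primary stress on syllable 4.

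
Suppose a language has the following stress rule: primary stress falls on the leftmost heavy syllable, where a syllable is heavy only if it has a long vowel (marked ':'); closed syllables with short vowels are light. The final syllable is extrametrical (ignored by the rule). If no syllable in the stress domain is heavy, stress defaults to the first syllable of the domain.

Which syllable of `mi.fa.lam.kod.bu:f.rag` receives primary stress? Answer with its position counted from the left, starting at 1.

The final syllable (6, rag) is extrametrical; the stress domain is syllables 1–5.
Weights: 1 mi L, 2 fa L, 3 lam L, 4 kod L, 5 bu:f H.
Heavy syllables in the domain: 5. The leftmost is syllable 5 (bu:f).
Primary stress: syllable 5 → mi.fa.lam.kod.ˈbu:f.rag.

5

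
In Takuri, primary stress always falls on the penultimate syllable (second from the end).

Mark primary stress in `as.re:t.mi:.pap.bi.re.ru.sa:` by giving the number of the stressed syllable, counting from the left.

The word has 8 syllables; the penultimate syllable (second from the end) is syllable 7 (ru).
Primary stress: syllable 7 → as.re:t.mi:.pap.bi.re.ˈru.sa:.

7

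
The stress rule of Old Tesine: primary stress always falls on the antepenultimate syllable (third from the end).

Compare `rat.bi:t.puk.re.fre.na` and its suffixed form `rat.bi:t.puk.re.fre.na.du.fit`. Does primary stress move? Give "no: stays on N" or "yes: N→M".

Base `rat.bi:t.puk.re.fre.na` (6 syllables):
  The word has 6 syllables; the antepenultimate syllable (third from the end) is syllable 4 (re).
  → primary stress on syllable 4.
Suffixed `rat.bi:t.puk.re.fre.na.du.fit` (8 syllables):
  The word has 8 syllables; the antepenultimate syllable (third from the end) is syllable 6 (na).
  → primary stress on syllable 6.

yes: 4→6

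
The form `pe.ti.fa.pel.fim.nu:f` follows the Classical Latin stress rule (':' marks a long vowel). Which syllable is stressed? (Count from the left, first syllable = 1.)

Classical Latin: stress the penult if heavy (long vowel or closed), else the antepenult.
Weights: 4 pel H, 5 fim H, 6 nu:f H.
The penult (syllable 5, fim) is heavy, so it takes stress.
Stress on syllable 5: pe.ti.fa.pel.ˈfim.nu:f.

5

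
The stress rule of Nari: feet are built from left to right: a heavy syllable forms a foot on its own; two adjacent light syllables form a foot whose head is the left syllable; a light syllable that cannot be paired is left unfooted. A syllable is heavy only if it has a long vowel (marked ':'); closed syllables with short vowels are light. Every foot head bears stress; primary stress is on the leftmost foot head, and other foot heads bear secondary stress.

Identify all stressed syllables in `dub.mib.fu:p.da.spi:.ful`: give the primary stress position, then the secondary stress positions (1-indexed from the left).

primary 1, secondary 3, 5

Weights: 1 dub L, 2 mib L, 3 fu:p H, 4 da L, 5 spi: H, 6 ful L.
Parse left to right (heavy = foot alone; LL = one foot; stranded L unfooted): (ˈdub.mib) (ˈfu:p) da (ˈspi:) ful.
Foot heads: 1, 3, 5.
Primary stress on the leftmost head = syllable 1.
Secondary stress on 3, 5: ˈdub.mib.ˌfu:p.da.ˌspi:.ful.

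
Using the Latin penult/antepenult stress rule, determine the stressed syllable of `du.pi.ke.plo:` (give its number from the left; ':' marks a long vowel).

Classical Latin: stress the penult if heavy (long vowel or closed), else the antepenult.
Weights: 2 pi L, 3 ke L, 4 plo: H.
The penult (syllable 3, ke) is light, so stress falls on the antepenult (syllable 2, pi).
Stress on syllable 2: du.ˈpi.ke.plo:.

2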